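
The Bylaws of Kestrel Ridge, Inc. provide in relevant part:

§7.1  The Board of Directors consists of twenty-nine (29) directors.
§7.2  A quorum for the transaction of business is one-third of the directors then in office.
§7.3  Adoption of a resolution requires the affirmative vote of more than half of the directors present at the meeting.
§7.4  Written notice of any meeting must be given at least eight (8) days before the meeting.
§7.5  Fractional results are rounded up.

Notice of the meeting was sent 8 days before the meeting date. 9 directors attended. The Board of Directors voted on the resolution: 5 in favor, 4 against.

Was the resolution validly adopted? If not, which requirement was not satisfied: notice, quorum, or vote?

Notice: 8 days given; 8 required (8 ≥ 8). Satisfied.
Quorum: 9 present; quorum is 10. Not satisfied.
Vote: the resolution requires a majority of the directors present (9). A majority of 9 is 5, so 5 affirmative votes are needed; 5 voted in favor. Satisfied. (Moot — without a quorum no business can be validly transacted.)

Invalid — quorum requirement not satisfied.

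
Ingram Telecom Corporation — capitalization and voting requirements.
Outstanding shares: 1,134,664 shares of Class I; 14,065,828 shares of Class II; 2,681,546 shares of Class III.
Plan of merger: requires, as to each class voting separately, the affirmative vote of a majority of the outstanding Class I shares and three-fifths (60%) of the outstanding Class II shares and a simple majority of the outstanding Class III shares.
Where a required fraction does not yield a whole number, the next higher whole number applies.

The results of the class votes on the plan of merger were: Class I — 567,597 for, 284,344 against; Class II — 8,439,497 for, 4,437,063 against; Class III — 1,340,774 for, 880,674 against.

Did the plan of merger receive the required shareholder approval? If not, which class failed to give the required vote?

Class I: a majority of 1134664 is 567333; 567,333 required, 567,597 in favor — approved.
Class II: 3/5 of 14065828 = 8439496.80, rounded up to 8439497; 8,439,497 required, 8,439,497 in favor — approved.
Class III: a majority of 2681546 is 1340774; 1,340,774 required, 1,340,774 in favor — approved.

Approved — every class gave the required vote.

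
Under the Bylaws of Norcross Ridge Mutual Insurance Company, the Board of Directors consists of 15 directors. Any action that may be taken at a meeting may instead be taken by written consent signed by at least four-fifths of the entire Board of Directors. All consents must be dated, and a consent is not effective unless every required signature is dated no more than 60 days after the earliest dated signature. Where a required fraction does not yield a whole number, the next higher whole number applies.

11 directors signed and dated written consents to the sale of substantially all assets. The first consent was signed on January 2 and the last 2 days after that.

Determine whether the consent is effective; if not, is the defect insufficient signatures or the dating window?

Signatures required: at least four-fifths of 15 — 4/5 of 15 = 12, so 12 needed; 11 signed. Insufficient.
Dating window: the latest signature is 2 days after the earliest; the limit is 60 days. Within the window.

Not effective — insufficient signatures.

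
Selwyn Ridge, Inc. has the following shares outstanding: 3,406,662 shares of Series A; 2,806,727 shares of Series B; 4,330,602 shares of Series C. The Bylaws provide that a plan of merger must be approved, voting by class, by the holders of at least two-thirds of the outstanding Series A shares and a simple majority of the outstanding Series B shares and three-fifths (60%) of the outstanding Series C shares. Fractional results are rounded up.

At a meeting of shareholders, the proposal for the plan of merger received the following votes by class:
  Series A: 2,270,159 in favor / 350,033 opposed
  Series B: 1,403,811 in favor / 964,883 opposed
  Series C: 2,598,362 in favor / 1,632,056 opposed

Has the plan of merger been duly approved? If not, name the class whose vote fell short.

Not approved — the Series A shares did not give the required vote.

Series A: 2/3 of 3406662 = 2271108; 2,271,108 required, 2,270,159 in favor — not approved.
Series B: a majority of 2806727 is 1403364; 1,403,364 required, 1,403,811 in favor — approved.
Series C: 3/5 of 4330602 = 2598361.20, rounded up to 2598362; 2,598,362 required, 2,598,362 in favor — approved.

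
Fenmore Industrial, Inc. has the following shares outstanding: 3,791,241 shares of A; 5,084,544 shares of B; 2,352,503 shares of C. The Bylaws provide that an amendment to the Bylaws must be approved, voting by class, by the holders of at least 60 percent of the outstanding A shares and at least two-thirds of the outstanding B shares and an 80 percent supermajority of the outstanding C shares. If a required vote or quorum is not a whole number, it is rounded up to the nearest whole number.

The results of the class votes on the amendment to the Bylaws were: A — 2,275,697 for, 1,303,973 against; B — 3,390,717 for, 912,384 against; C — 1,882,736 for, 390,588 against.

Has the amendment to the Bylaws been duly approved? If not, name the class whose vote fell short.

A: 3/5 of 3791241 = 2274744.60, rounded up to 2274745; 2,274,745 required, 2,275,697 in favor — approved.
B: 2/3 of 5084544 = 3389696; 3,389,696 required, 3,390,717 in favor — approved.
C: 4/5 of 2352503 = 1882002.40, rounded up to 1882003; 1,882,003 required, 1,882,736 in favor — approved.

Approved — every class gave the required vote.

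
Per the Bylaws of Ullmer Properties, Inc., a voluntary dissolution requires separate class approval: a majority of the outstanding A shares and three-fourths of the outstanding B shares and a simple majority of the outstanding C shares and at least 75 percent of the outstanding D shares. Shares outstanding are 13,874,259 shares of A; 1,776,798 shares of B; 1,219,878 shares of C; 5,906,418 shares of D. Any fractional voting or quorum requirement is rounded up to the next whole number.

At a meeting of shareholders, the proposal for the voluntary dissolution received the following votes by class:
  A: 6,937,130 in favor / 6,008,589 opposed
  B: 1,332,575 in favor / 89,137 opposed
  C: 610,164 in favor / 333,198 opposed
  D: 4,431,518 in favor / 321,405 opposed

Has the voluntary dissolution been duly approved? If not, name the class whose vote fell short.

A: a majority of 13874259 is 6937130; 6,937,130 required, 6,937,130 in favor — approved.
B: 3/4 of 1776798 = 1332598.50, rounded up to 1332599; 1,332,599 required, 1,332,575 in favor — not approved.
C: a majority of 1219878 is 609940; 609,940 required, 610,164 in favor — approved.
D: 3/4 of 5906418 = 4429813.50, rounded up to 4429814; 4,429,814 required, 4,431,518 in favor — approved.

Not approved — the B shares did not give the required vote.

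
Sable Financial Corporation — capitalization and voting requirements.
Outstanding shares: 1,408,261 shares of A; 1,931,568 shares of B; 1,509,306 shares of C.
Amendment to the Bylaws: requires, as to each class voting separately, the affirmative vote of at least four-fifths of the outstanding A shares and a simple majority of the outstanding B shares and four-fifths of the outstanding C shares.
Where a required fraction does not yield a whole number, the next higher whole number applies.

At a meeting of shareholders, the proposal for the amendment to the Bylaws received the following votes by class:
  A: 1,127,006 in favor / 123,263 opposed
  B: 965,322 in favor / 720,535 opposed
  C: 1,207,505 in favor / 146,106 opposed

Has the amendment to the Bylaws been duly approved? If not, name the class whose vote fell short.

Not approved — the B shares did not give the required vote.

A: 4/5 of 1408261 = 1126608.80, rounded up to 1126609; 1,126,609 required, 1,127,006 in favor — approved.
B: a majority of 1931568 is 965785; 965,785 required, 965,322 in favor — not approved.
C: 4/5 of 1509306 = 1207444.80, rounded up to 1207445; 1,207,445 required, 1,207,505 in favor — approved.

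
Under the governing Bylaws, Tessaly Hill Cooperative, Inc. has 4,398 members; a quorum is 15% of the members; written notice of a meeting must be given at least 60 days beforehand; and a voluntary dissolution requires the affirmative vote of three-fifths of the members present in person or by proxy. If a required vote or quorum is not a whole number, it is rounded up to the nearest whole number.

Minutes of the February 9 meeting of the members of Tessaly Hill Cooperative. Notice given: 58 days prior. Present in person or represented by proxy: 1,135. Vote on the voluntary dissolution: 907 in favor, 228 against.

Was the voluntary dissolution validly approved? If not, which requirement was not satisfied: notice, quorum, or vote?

Notice: 58 days given; 60 required. Not satisfied.
Quorum: 15% of 4,398 = 659.70, rounded up to 660; 1,135 present. Satisfied.
Vote: requires three-fifths of those present (1,135); 3/5 of 1135 = 681, so 681 needed; 907 in favor. Satisfied.

Invalid — notice requirement not satisfied.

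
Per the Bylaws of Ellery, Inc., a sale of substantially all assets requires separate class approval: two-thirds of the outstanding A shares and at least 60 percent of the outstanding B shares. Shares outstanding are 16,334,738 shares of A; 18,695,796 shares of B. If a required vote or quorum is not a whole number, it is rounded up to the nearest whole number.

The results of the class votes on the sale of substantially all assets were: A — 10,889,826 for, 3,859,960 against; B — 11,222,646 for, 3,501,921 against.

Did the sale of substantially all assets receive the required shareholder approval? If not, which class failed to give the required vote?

A: 2/3 of 16334738 = 10889825.33, rounded up to 10889826; 10,889,826 required, 10,889,826 in favor — approved.
B: 3/5 of 18695796 = 11217477.60, rounded up to 11217478; 11,217,478 required, 11,222,646 in favor — approved.

Approved — every class gave the required vote.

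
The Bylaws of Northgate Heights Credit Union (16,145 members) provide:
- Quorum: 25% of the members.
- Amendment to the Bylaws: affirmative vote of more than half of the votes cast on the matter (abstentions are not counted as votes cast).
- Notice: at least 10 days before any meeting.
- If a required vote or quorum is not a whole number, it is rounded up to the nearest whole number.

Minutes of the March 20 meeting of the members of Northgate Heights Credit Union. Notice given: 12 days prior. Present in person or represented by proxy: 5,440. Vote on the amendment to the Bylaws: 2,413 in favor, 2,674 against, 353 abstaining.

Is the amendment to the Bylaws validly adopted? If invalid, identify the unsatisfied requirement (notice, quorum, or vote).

Notice: 12 days given; 10 required. Satisfied.
Quorum: 25% of 16,145 = 4,036.25, rounded up to 4,037; 5,440 present. Satisfied.
Vote: requires a majority of the votes cast (5,440 − 353 abstaining = 5,087); a majority of 5087 is 2544, so 2,544 needed; 2,413 in favor. Not satisfied.

Invalid — vote requirement not satisfied.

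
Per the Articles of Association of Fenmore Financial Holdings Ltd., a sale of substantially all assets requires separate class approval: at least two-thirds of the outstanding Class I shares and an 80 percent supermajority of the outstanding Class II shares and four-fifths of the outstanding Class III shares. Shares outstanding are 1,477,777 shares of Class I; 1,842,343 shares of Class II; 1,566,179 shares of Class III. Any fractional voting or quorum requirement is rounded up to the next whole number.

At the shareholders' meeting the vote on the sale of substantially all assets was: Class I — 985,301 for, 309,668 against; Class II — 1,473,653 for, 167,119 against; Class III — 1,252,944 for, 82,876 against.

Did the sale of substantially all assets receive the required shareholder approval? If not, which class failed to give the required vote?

Class I: 2/3 of 1477777 = 985184.67, rounded up to 985185; 985,185 required, 985,301 in favor — approved.
Class II: 4/5 of 1842343 = 1473874.40, rounded up to 1473875; 1,473,875 required, 1,473,653 in favor — not approved.
Class III: 4/5 of 1566179 = 1252943.20, rounded up to 1252944; 1,252,944 required, 1,252,944 in favor — approved.

Not approved — the Class II shares did not give the required vote.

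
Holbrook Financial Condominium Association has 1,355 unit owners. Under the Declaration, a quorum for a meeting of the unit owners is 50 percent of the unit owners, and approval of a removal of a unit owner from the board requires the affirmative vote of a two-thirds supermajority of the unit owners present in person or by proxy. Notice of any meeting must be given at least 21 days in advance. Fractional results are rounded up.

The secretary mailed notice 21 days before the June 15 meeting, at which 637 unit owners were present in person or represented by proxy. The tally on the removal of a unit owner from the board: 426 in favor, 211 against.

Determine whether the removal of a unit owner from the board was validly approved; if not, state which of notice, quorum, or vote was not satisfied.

Notice: 21 days given; 21 required. Satisfied.
Quorum: 50% of 1,355 = 677.50, rounded up to 678; 637 present. Not satisfied.
Vote: requires two-thirds of those present (637); 2/3 of 637 = 424.67, rounded up to 425, so 425 needed; 426 in favor. Satisfied.

Invalid — quorum requirement not satisfied.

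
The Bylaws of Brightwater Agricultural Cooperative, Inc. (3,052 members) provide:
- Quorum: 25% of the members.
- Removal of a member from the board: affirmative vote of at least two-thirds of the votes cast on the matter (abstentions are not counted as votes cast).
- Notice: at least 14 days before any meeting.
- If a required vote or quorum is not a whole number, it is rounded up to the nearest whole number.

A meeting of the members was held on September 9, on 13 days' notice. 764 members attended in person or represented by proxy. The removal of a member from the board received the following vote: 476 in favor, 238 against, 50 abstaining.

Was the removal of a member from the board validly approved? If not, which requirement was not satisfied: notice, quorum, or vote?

Invalid — notice requirement not satisfied.

Notice: 13 days given; 14 required. Not satisfied.
Quorum: 25% of 3,052 = 763; 764 present. Satisfied.
Vote: requires two-thirds of the votes cast (764 − 50 abstaining = 714); 2/3 of 714 = 476, so 476 needed; 476 in favor. Satisfied.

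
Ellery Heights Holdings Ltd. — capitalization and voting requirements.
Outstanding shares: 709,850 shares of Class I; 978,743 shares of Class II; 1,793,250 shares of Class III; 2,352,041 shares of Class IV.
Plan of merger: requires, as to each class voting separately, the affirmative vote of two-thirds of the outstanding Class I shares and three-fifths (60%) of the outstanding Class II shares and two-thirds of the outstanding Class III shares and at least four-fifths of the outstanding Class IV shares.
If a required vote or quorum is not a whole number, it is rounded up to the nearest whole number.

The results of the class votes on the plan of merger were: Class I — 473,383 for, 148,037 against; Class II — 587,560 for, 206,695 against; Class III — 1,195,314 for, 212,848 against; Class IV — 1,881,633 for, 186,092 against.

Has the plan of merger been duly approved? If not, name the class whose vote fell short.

Class I: 2/3 of 709850 = 473233.33, rounded up to 473234; 473,234 required, 473,383 in favor — approved.
Class II: 3/5 of 978743 = 587245.80, rounded up to 587246; 587,246 required, 587,560 in favor — approved.
Class III: 2/3 of 1793250 = 1195500; 1,195,500 required, 1,195,314 in favor — not approved.
Class IV: 4/5 of 2352041 = 1881632.80, rounded up to 1881633; 1,881,633 required, 1,881,633 in favor — approved.

Not approved — the Class III shares did not give the required vote.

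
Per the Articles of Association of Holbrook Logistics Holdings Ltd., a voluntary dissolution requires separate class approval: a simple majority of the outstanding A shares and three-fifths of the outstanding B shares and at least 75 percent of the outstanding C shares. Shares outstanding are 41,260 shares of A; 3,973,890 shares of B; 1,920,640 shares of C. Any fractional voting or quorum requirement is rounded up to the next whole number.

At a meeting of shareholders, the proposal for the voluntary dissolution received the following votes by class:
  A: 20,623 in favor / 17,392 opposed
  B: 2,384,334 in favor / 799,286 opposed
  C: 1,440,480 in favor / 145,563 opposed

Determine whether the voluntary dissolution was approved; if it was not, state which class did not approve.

A: a majority of 41260 is 20631; 20,631 required, 20,623 in favor — not approved.
B: 3/5 of 3973890 = 2384334; 2,384,334 required, 2,384,334 in favor — approved.
C: 3/4 of 1920640 = 1440480; 1,440,480 required, 1,440,480 in favor — approved.

Not approved — the A shares did not give the required vote.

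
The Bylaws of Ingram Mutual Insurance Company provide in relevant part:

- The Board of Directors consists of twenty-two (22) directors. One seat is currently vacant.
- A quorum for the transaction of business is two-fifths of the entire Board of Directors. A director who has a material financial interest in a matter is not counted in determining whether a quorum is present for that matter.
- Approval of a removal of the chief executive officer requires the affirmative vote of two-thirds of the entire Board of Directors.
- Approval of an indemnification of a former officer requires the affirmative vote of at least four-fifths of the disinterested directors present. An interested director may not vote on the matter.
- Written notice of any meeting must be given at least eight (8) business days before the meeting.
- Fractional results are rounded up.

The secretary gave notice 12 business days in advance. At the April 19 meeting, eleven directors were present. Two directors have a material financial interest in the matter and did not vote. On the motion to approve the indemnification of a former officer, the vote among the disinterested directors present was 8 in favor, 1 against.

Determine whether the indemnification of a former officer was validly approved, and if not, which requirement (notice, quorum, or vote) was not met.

Valid — all requirements satisfied.

Notice: 12 business days given; 8 required (12 ≥ 8). Satisfied.
Quorum: 11 present, but the 2 interested directors do not count, leaving 9. Quorum is 9. Satisfied.
Vote: the indemnification of a former officer requires four-fifths of the disinterested directors present (11 − 2 = 9). 4/5 of 9 = 7.20, rounded up to 8, so 8 affirmative votes are needed; 8 voted in favor. Satisfied.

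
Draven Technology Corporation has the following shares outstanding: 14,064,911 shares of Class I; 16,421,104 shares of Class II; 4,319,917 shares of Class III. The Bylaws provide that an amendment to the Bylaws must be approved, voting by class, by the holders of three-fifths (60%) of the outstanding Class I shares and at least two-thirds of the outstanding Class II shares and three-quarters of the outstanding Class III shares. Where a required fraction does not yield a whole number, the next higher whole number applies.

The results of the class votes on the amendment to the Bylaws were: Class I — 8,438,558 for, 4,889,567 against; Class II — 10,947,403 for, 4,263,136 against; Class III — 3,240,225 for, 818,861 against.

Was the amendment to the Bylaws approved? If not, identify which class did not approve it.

Class I: 3/5 of 14064911 = 8438946.60, rounded up to 8438947; 8,438,947 required, 8,438,558 in favor — not approved.
Class II: 2/3 of 16421104 = 10947402.67, rounded up to 10947403; 10,947,403 required, 10,947,403 in favor — approved.
Class III: 3/4 of 4319917 = 3239937.75, rounded up to 3239938; 3,239,938 required, 3,240,225 in favor — approved.

Not approved — the Class I shares did not give the required vote.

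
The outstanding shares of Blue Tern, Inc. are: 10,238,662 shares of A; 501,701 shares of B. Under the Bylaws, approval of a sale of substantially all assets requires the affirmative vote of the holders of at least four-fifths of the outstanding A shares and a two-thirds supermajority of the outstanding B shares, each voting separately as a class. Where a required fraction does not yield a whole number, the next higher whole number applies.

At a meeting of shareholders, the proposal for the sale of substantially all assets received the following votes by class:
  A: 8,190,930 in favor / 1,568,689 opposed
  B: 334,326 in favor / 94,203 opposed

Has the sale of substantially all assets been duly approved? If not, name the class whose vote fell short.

A: 4/5 of 10238662 = 8190929.60, rounded up to 8190930; 8,190,930 required, 8,190,930 in favor — approved.
B: 2/3 of 501701 = 334467.33, rounded up to 334468; 334,468 required, 334,326 in favor — not approved.

Not approved — the B shares did not give the required vote.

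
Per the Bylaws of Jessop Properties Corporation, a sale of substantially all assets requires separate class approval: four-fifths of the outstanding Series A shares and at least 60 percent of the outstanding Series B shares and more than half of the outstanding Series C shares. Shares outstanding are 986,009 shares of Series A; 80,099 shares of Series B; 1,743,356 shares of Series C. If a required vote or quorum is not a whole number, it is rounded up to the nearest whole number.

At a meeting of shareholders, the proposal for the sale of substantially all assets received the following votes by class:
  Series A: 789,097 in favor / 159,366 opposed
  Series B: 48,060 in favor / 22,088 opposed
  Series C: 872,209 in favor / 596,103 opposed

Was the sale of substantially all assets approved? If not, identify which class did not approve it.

Series A: 4/5 of 986009 = 788807.20, rounded up to 788808; 788,808 required, 789,097 in favor — approved.
Series B: 3/5 of 80099 = 48059.40, rounded up to 48060; 48,060 required, 48,060 in favor — approved.
Series C: a majority of 1743356 is 871679; 871,679 required, 872,209 in favor — approved.

Approved — every class gave the required vote.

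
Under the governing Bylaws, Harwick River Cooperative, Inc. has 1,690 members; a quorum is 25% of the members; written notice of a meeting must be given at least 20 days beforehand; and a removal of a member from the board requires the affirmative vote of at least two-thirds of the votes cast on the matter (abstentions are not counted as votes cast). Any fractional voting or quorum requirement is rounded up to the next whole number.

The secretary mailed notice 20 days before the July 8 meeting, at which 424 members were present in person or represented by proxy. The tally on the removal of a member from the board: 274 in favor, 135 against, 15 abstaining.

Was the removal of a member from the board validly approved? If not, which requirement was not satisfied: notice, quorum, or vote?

Valid — all requirements satisfied.

Notice: 20 days given; 20 required. Satisfied.
Quorum: 25% of 1,690 = 422.50, rounded up to 423; 424 present. Satisfied.
Vote: requires two-thirds of the votes cast (424 − 15 abstaining = 409); 2/3 of 409 = 272.67, rounded up to 273, so 273 needed; 274 in favor. Satisfied.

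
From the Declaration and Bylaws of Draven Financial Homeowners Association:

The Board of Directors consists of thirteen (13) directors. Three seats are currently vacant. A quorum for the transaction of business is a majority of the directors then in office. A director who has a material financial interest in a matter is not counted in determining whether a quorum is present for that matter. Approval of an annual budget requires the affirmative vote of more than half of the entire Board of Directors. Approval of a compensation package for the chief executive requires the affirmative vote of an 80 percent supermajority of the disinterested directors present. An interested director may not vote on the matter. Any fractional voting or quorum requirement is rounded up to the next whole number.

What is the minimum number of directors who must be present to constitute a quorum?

6

A majority of 10 is 6.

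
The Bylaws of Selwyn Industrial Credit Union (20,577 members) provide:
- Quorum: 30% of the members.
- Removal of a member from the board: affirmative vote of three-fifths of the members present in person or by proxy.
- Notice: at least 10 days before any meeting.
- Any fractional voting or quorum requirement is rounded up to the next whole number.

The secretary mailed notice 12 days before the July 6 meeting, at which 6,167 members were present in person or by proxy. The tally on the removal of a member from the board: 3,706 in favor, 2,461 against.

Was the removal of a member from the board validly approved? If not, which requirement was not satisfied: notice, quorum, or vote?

Invalid — quorum requirement not satisfied.

Notice: 12 days given; 10 required. Satisfied.
Quorum: 30% of 20,577 = 6,173.10, rounded up to 6,174; 6,167 present. Not satisfied.
Vote: requires three-fifths of those present (6,167); 3/5 of 6167 = 3700.20, rounded up to 3701, so 3,701 needed; 3,706 in favor. Satisfied.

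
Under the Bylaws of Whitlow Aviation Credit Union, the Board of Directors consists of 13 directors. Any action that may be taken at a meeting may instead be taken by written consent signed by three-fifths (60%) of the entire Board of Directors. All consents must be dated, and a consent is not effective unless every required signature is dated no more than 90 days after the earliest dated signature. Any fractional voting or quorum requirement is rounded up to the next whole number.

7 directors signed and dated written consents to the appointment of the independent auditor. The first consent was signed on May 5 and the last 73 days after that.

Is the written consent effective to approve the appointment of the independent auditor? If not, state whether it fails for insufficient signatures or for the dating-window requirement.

Not effective — insufficient signatures.

Signatures required: three-fifths (60%) of 13 — 3/5 of 13 = 7.80, rounded up to 8, so 8 needed; 7 signed. Insufficient.
Dating window: the latest signature is 73 days after the earliest; the limit is 90 days. Within the window.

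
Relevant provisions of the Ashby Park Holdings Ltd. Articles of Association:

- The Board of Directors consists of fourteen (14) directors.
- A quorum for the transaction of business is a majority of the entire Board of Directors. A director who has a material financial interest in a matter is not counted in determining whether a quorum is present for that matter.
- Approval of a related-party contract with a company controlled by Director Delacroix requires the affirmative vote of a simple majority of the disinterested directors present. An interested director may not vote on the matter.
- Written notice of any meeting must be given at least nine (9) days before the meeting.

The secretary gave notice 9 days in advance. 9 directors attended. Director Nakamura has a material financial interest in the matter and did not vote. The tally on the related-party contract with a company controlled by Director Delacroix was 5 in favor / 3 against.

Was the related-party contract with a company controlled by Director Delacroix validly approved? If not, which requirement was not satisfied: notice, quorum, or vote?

Valid — all requirements satisfied.

Notice: 9 days given; 9 required (9 ≥ 9). Satisfied.
Quorum: 9 present, but the 1 interested director does not count, leaving 8. Quorum is 8. Satisfied.
Vote: the related-party contract with a company controlled by Director Delacroix requires a majority of the disinterested directors present (9 − 1 = 8). A majority of 8 is 5, so 5 affirmative votes are needed; 5 voted in favor. Satisfied.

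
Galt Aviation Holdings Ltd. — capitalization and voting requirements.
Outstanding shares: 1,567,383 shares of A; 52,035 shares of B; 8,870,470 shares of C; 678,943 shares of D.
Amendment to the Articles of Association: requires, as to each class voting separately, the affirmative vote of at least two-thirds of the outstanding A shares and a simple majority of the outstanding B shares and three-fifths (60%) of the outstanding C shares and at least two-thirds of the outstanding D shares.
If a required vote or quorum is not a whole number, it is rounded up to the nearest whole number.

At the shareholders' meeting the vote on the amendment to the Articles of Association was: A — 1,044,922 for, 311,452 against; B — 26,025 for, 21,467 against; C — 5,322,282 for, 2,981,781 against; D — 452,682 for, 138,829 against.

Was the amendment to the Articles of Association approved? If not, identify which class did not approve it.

Approved — every class gave the required vote.

A: 2/3 of 1567383 = 1044922; 1,044,922 required, 1,044,922 in favor — approved.
B: a majority of 52035 is 26018; 26,018 required, 26,025 in favor — approved.
C: 3/5 of 8870470 = 5322282; 5,322,282 required, 5,322,282 in favor — approved.
D: 2/3 of 678943 = 452628.67, rounded up to 452629; 452,629 required, 452,682 in favor — approved.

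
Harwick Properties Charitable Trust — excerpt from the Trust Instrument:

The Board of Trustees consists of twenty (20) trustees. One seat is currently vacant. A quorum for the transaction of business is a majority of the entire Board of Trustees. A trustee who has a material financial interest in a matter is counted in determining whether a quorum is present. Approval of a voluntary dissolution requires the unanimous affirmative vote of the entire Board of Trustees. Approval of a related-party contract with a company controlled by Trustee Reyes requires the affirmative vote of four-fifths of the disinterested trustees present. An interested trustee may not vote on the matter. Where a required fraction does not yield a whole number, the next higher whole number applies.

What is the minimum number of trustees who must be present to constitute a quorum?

11

A majority of 20 is 11.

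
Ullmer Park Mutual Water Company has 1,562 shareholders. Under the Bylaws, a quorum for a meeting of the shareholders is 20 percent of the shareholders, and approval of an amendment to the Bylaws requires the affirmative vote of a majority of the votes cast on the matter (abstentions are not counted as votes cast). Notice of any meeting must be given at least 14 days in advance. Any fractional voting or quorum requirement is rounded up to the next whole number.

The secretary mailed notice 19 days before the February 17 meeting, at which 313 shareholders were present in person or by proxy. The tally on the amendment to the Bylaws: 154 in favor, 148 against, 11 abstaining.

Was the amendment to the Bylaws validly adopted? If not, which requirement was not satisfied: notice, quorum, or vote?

Notice: 19 days given; 14 required. Satisfied.
Quorum: 20% of 1,562 = 312.40, rounded up to 313; 313 present. Satisfied.
Vote: requires a majority of the votes cast (313 − 11 abstaining = 302); a majority of 302 is 152, so 152 needed; 154 in favor. Satisfied.

Valid — all requirements satisfied.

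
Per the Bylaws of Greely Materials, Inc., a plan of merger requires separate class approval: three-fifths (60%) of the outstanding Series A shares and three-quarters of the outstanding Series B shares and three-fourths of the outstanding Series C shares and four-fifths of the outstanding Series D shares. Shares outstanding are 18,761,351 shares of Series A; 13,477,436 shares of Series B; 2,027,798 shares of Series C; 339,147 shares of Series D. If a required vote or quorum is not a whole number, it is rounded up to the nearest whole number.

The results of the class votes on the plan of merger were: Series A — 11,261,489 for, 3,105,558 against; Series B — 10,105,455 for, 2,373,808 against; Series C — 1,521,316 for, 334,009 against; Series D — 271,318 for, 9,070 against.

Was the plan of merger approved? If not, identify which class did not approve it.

Not approved — the Series B shares did not give the required vote.

Series A: 3/5 of 18761351 = 11256810.60, rounded up to 11256811; 11,256,811 required, 11,261,489 in favor — approved.
Series B: 3/4 of 13477436 = 10108077; 10,108,077 required, 10,105,455 in favor — not approved.
Series C: 3/4 of 2027798 = 1520848.50, rounded up to 1520849; 1,520,849 required, 1,521,316 in favor — approved.
Series D: 4/5 of 339147 = 271317.60, rounded up to 271318; 271,318 required, 271,318 in favor — approved.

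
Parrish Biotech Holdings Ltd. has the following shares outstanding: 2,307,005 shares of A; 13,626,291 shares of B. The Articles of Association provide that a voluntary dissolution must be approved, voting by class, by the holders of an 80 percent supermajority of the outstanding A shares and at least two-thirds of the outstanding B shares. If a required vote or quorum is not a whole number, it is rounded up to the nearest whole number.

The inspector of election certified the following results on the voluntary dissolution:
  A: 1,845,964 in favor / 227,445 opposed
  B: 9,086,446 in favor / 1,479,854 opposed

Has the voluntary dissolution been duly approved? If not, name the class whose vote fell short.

A: 4/5 of 2307005 = 1845604; 1,845,604 required, 1,845,964 in favor — approved.
B: 2/3 of 13626291 = 9084194; 9,084,194 required, 9,086,446 in favor — approved.

Approved — every class gave the required vote.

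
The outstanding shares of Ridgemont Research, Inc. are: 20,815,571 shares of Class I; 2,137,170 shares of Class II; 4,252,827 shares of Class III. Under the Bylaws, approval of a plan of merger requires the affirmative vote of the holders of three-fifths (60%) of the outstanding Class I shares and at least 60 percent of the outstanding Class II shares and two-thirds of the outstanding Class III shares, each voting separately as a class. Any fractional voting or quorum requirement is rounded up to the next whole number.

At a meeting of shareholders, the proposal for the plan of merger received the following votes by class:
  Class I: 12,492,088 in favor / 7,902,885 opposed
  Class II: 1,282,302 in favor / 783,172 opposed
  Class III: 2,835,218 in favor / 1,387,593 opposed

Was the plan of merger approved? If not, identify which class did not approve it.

Class I: 3/5 of 20815571 = 12489342.60, rounded up to 12489343; 12,489,343 required, 12,492,088 in favor — approved.
Class II: 3/5 of 2137170 = 1282302; 1,282,302 required, 1,282,302 in favor — approved.
Class III: 2/3 of 4252827 = 2835218; 2,835,218 required, 2,835,218 in favor — approved.

Approved — every class gave the required vote.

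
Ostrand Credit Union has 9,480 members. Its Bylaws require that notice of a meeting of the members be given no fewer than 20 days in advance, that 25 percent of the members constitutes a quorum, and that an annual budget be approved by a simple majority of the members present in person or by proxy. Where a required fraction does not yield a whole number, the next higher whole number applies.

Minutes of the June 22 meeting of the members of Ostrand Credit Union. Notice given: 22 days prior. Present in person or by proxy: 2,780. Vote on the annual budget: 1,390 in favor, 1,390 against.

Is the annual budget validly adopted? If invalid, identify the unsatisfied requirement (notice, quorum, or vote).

Invalid — vote requirement not satisfied.

Notice: 22 days given; 20 required. Satisfied.
Quorum: 25% of 9,480 = 2,370; 2,780 present. Satisfied.
Vote: requires a majority of those present (2,780); a majority of 2780 is 1391, so 1,391 needed; 1,390 in favor. Not satisfied.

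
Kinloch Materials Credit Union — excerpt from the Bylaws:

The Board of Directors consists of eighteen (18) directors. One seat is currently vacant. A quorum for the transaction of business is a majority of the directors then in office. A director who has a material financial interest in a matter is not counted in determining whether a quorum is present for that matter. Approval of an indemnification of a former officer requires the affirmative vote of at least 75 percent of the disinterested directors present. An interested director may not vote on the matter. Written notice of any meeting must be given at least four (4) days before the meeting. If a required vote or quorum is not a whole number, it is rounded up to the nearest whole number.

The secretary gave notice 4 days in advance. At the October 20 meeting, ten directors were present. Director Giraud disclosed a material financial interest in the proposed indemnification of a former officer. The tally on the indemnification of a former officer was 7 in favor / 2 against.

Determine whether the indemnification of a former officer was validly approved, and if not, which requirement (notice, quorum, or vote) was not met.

Valid — all requirements satisfied.

Notice: 4 days given; 4 required (4 ≥ 4). Satisfied.
Quorum: 10 present, but the 1 interested director does not count, leaving 9. Quorum is 9. Satisfied.
Vote: the indemnification of a former officer requires three-fourths of the disinterested directors present (10 − 1 = 9). 3/4 of 9 = 6.75, rounded up to 7, so 7 affirmative votes are needed; 7 voted in favor. Satisfied.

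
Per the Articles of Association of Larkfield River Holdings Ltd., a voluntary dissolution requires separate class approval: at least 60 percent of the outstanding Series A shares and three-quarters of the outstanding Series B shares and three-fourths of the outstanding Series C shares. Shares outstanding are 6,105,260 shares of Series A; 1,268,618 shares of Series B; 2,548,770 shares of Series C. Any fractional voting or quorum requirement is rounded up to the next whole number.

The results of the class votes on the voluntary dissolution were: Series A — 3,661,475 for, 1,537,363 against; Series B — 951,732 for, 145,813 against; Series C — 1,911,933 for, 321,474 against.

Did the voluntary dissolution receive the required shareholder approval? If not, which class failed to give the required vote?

Not approved — the Series A shares did not give the required vote.

Series A: 3/5 of 6105260 = 3663156; 3,663,156 required, 3,661,475 in favor — not approved.
Series B: 3/4 of 1268618 = 951463.50, rounded up to 951464; 951,464 required, 951,732 in favor — approved.
Series C: 3/4 of 2548770 = 1911577.50, rounded up to 1911578; 1,911,578 required, 1,911,933 in favor — approved.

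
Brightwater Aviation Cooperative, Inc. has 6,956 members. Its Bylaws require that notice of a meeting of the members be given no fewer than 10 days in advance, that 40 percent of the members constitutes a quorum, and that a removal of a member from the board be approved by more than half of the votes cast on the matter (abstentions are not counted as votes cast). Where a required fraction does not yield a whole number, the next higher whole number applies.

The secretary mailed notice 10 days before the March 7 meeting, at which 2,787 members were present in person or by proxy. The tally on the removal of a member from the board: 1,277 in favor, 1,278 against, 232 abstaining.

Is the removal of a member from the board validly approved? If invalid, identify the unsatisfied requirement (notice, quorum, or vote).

Notice: 10 days given; 10 required. Satisfied.
Quorum: 40% of 6,956 = 2,782.40, rounded up to 2,783; 2,787 present. Satisfied.
Vote: requires a majority of the votes cast (2,787 − 232 abstaining = 2,555); a majority of 2555 is 1278, so 1,278 needed; 1,277 in favor. Not satisfied.

Invalid — vote requirement not satisfied.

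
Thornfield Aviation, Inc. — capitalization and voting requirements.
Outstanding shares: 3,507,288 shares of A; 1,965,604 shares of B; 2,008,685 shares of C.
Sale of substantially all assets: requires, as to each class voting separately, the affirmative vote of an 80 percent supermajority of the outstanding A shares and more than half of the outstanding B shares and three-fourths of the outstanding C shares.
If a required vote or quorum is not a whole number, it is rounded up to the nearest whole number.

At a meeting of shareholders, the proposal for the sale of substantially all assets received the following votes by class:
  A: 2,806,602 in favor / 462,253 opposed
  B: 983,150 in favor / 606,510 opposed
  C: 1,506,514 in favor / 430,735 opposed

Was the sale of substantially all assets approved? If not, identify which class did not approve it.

Approved — every class gave the required vote.

A: 4/5 of 3507288 = 2805830.40, rounded up to 2805831; 2,805,831 required, 2,806,602 in favor — approved.
B: a majority of 1965604 is 982803; 982,803 required, 983,150 in favor — approved.
C: 3/4 of 2008685 = 1506513.75, rounded up to 1506514; 1,506,514 required, 1,506,514 in favor — approved.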